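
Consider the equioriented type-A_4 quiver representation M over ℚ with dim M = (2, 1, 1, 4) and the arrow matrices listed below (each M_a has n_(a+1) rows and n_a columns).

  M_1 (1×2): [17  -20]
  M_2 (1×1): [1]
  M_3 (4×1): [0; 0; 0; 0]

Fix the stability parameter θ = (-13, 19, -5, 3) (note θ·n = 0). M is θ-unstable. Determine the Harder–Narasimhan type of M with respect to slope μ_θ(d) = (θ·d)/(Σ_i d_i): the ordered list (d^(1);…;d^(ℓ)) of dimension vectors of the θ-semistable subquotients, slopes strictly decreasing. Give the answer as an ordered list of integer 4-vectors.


Interval decomposition of M: I[1,1], I[1,3], I[4,4]^4.
HN type (ℓ=3): μ^(1)=7; μ^(2)=3; μ^(3)=-13

((0, 1, 1, 0); (0, 0, 0, 4); (2, 0, 0, 0))


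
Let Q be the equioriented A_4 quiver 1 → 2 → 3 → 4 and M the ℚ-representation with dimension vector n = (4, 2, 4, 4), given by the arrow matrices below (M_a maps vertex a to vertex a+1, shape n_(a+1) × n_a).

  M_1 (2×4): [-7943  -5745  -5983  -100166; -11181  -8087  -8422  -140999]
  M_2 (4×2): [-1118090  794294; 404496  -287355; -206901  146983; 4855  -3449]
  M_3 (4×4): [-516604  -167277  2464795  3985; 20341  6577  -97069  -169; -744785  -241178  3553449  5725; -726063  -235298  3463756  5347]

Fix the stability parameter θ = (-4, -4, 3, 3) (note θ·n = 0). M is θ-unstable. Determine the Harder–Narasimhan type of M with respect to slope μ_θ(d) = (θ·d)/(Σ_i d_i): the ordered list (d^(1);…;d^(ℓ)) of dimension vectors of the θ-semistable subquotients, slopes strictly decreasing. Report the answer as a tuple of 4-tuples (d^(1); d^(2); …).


Via rank(M_{q-1}∘⋯∘M_p): M ≅ I[1,1]^2, I[1,4]^2, I[3,4]^2.
μ_θ-semistable layers: μ^(1)=3; μ^(2)=-4

((0, 0, 4, 4); (4, 2, 0, 0))


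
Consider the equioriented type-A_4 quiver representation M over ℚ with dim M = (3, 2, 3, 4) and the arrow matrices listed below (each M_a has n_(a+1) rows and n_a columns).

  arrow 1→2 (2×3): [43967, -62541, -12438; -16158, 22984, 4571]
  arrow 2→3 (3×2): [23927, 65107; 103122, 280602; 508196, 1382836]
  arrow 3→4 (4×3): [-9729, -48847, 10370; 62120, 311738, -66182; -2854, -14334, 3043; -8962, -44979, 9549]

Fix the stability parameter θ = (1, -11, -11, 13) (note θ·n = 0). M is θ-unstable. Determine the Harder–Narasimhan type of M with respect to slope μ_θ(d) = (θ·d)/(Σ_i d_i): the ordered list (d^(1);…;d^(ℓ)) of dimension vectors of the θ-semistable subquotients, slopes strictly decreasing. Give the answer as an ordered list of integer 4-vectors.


Barcode: M ≅ I[1,1], I[1,2], I[1,4], I[3,4]^2, I[4,4]. HN layers by μ_θ (5 steps, strictly decreasing):
  μ^(1)=13; μ^(2)=1; μ^(3)=-5; μ^(4)=-7; μ^(5)=-11

((0, 0, 0, 4); (1, 0, 0, 0); (1, 1, 0, 0); (1, 1, 1, 0); (0, 0, 2, 0))


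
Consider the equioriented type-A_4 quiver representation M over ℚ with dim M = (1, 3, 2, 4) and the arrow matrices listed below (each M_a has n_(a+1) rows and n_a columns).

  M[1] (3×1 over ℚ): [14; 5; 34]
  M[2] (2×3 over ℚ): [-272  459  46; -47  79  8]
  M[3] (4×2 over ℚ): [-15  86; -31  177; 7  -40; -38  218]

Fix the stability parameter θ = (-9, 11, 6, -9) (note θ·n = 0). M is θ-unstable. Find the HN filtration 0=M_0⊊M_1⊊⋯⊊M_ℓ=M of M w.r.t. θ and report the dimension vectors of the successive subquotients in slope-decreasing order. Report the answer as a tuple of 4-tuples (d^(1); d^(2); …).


Interval decomposition of M: I[1,4], I[2,2], I[2,4], I[4,4]^2.
HN type (ℓ=3): μ^(1)=11; μ^(2)=8/3; μ^(3)=-9

((0, 1, 0, 0); (0, 2, 2, 2); (1, 0, 0, 2))


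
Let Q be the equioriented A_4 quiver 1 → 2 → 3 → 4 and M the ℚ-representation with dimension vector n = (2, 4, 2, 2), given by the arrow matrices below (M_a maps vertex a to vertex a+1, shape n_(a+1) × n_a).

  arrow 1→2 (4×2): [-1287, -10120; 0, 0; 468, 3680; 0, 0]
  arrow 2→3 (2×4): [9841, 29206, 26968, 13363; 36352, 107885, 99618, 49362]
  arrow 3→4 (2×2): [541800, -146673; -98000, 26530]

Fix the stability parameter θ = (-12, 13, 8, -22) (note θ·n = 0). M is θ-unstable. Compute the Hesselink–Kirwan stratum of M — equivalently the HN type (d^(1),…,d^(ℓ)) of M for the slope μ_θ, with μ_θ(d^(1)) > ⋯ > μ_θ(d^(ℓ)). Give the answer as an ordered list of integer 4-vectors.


Interval decomposition of M: I[1,1], I[1,3], I[2,2]^2, I[2,4], I[4,4].
HN type (ℓ=5): μ^(1)=13; μ^(2)=21/2; μ^(3)=-1/3; μ^(4)=-12; μ^(5)=-22

((0, 2, 0, 0); (0, 1, 1, 0); (0, 1, 1, 1); (2, 0, 0, 0); (0, 0, 0, 1))


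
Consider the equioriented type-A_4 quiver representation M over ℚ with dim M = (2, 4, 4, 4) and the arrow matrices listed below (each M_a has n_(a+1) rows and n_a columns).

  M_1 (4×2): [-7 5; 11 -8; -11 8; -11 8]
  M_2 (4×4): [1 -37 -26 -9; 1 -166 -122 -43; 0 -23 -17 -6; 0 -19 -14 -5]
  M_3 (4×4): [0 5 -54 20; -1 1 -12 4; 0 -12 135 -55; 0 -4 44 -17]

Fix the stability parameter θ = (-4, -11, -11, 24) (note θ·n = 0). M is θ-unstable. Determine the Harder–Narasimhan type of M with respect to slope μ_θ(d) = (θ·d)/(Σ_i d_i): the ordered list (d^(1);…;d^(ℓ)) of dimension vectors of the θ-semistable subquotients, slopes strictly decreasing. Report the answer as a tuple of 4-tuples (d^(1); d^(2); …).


Via rank(M_{q-1}∘⋯∘M_p): M ≅ I[1,4]^2, I[2,4]^2.
μ_θ-semistable layers: μ^(1)=24; μ^(2)=-26/3; μ^(3)=-11

((0, 0, 0, 4); (2, 2, 2, 0); (0, 2, 2, 0))


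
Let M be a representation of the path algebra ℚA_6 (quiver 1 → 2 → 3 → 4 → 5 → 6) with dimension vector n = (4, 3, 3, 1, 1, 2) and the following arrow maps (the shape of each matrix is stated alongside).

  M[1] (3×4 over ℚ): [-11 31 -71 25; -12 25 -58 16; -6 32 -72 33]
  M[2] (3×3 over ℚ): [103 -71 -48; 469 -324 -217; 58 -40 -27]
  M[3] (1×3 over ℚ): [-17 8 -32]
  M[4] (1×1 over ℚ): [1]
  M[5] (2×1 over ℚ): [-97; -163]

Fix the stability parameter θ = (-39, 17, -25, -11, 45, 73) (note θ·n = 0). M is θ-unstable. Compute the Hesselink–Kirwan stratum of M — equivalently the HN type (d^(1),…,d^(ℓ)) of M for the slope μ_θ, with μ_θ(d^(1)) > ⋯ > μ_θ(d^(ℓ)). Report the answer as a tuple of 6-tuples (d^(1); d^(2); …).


Barcode: M ≅ I[1,1], I[1,3]^2, I[1,6], I[6,6]. HN layers by μ_θ (5 steps, strictly decreasing):
  μ^(1)=73; μ^(2)=45; μ^(3)=-4; μ^(4)=-19/3; μ^(5)=-39

((0, 0, 0, 0, 0, 2); (0, 0, 0, 0, 1, 0); (0, 2, 2, 0, 0, 0); (0, 1, 1, 1, 0, 0); (4, 0, 0, 0, 0, 0))


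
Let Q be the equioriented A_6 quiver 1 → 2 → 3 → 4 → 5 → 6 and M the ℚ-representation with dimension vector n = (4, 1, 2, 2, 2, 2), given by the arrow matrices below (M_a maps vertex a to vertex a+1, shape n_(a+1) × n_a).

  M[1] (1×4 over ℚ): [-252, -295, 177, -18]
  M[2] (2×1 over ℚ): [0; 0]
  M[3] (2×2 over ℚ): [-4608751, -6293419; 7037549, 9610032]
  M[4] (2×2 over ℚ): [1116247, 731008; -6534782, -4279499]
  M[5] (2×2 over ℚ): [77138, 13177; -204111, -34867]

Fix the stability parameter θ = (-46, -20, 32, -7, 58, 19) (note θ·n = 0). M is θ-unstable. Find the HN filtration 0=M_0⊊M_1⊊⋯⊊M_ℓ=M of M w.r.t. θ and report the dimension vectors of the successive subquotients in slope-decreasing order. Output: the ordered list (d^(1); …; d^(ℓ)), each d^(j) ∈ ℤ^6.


Via rank(M_{q-1}∘⋯∘M_p): M ≅ I[1,1]^3, I[1,2], I[3,6]^2.
μ_θ-semistable layers: μ^(1)=77/2; μ^(2)=25/2; μ^(3)=-20; μ^(4)=-46

((0, 0, 0, 0, 2, 2); (0, 0, 2, 2, 0, 0); (0, 1, 0, 0, 0, 0); (4, 0, 0, 0, 0, 0))


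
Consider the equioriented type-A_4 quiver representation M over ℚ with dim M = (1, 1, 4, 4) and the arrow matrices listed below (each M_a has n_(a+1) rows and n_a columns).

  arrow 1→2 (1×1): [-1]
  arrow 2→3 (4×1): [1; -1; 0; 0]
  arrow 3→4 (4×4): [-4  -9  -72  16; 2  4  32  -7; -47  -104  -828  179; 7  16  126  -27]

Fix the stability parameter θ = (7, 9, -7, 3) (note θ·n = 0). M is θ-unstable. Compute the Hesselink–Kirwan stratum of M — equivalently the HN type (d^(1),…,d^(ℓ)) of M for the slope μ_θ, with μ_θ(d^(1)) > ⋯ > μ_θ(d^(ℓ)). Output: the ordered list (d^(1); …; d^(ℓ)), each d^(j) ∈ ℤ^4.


Interval decomposition of M: I[1,4], I[3,4]^3.
HN type (ℓ=2): μ^(1)=3; μ^(2)=-7

((1, 1, 1, 4); (0, 0, 3, 0))


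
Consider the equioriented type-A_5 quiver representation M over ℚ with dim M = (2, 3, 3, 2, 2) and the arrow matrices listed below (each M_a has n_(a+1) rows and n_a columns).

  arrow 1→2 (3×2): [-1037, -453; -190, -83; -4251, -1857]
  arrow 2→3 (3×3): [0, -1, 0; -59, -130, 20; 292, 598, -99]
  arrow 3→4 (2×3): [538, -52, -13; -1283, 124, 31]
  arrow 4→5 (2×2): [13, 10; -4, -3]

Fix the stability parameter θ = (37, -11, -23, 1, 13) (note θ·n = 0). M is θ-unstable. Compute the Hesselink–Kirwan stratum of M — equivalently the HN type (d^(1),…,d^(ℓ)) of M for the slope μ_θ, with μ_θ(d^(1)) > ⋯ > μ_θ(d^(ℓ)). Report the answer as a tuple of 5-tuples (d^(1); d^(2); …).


Interval decomposition of M: I[1,5]^2, I[2,3].
HN type (ℓ=3): μ^(1)=13; μ^(2)=1; μ^(3)=-17

((0, 0, 0, 0, 2); (2, 2, 2, 2, 0); (0, 1, 1, 0, 0))


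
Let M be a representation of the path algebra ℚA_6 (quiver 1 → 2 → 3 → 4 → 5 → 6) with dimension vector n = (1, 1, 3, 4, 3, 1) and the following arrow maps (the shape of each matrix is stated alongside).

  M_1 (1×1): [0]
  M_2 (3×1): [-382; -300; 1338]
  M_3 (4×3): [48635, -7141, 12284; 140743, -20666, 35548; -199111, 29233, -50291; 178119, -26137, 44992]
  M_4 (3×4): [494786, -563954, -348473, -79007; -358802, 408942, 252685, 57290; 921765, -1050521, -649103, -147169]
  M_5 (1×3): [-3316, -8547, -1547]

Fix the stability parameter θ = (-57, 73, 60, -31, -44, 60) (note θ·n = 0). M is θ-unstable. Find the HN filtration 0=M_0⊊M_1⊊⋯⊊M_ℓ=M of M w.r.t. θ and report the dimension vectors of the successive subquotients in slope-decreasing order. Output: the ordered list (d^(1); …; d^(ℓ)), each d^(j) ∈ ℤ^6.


Via rank(M_{q-1}∘⋯∘M_p): M ≅ I[1,1], I[2,6], I[3,5]^2, I[4,4].
μ_θ-semistable layers: μ^(1)=60; μ^(2)=29/2; μ^(3)=-5; μ^(4)=-31; μ^(5)=-57

((0, 0, 0, 0, 0, 1); (0, 1, 1, 1, 1, 0); (0, 0, 2, 2, 2, 0); (0, 0, 0, 1, 0, 0); (1, 0, 0, 0, 0, 0))


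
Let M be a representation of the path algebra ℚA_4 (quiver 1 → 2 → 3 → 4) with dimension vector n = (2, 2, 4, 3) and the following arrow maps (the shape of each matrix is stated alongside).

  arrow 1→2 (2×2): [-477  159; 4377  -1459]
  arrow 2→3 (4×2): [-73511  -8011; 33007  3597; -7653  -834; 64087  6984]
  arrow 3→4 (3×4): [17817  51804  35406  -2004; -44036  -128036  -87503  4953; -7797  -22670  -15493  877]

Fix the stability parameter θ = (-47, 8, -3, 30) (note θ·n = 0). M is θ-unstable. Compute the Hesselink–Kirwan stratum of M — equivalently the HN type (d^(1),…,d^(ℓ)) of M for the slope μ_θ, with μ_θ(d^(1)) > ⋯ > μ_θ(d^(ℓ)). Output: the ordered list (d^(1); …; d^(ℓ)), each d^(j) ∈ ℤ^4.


Interval decomposition of M: I[1,1], I[1,4], I[2,4], I[3,3], I[3,4].
HN type (ℓ=4): μ^(1)=30; μ^(2)=5/2; μ^(3)=-3; μ^(4)=-47

((0, 0, 0, 3); (0, 2, 2, 0); (0, 0, 2, 0); (2, 0, 0, 0))


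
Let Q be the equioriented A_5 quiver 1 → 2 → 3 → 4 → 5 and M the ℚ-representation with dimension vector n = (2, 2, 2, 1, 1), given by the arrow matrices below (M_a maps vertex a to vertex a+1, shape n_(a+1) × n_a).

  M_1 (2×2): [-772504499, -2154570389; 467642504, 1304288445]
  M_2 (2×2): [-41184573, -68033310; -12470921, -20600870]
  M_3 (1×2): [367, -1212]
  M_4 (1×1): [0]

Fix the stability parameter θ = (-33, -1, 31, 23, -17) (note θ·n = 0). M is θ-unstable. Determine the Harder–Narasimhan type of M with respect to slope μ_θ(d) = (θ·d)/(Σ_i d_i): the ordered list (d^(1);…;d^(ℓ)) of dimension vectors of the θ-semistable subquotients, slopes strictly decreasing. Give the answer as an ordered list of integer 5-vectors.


Interval decomposition of M: I[1,2], I[1,4], I[3,3], I[5,5].
HN type (ℓ=5): μ^(1)=31; μ^(2)=27; μ^(3)=-1; μ^(4)=-17; μ^(5)=-33

((0, 0, 1, 0, 0); (0, 0, 1, 1, 0); (0, 2, 0, 0, 0); (0, 0, 0, 0, 1); (2, 0, 0, 0, 0))


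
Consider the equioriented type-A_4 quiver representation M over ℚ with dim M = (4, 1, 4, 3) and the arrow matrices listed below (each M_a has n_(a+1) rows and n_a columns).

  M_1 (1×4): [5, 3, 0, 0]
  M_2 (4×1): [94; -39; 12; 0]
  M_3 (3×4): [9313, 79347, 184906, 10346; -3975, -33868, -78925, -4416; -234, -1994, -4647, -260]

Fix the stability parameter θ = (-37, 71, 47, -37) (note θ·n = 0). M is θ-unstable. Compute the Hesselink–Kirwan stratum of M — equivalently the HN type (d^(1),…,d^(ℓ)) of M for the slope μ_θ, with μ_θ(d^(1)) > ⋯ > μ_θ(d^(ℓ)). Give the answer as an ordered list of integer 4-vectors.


Barcode: M ≅ I[1,1]^3, I[1,4], I[3,3], I[3,4]^2. HN layers by μ_θ (4 steps, strictly decreasing):
  μ^(1)=47; μ^(2)=27; μ^(3)=5; μ^(4)=-37

((0, 0, 1, 0); (0, 1, 1, 1); (0, 0, 2, 2); (4, 0, 0, 0))


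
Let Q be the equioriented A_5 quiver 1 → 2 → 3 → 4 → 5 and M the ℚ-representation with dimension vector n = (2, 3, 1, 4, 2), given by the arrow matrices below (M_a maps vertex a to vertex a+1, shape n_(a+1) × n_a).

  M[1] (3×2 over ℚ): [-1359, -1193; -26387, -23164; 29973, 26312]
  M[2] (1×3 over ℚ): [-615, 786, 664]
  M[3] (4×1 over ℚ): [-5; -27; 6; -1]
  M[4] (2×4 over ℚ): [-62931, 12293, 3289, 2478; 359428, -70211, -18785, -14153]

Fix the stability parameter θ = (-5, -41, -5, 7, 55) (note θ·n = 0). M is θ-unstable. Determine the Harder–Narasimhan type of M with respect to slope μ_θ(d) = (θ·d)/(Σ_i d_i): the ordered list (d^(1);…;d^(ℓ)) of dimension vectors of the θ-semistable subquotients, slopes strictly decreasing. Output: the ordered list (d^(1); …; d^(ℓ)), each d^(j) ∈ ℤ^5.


Interval decomposition of M: I[1,2], I[1,4], I[2,2], I[4,4], I[4,5]^2.
HN type (ℓ=5): μ^(1)=55; μ^(2)=7; μ^(3)=-5; μ^(4)=-23; μ^(5)=-41

((0, 0, 0, 0, 2); (0, 0, 0, 4, 0); (0, 0, 1, 0, 0); (2, 2, 0, 0, 0); (0, 1, 0, 0, 0))


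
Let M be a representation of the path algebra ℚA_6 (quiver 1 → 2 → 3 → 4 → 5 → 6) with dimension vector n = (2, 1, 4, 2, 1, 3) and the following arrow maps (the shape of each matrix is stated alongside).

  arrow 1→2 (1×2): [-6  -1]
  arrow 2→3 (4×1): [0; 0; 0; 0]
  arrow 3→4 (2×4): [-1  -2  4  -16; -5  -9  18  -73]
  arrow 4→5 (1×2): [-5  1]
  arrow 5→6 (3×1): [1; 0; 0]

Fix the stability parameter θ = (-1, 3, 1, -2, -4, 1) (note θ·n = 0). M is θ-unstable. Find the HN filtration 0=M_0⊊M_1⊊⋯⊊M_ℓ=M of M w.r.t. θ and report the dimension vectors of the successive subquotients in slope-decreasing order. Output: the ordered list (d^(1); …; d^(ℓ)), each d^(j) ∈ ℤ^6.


Via rank(M_{q-1}∘⋯∘M_p): M ≅ I[1,1], I[1,2], I[3,3]^2, I[3,4], I[3,6], I[6,6]^2.
μ_θ-semistable layers: μ^(1)=3; μ^(2)=1; μ^(3)=-1/2; μ^(4)=-1; μ^(5)=-5/3

((0, 1, 0, 0, 0, 0); (0, 0, 2, 0, 0, 3); (0, 0, 1, 1, 0, 0); (2, 0, 0, 0, 0, 0); (0, 0, 1, 1, 1, 0))


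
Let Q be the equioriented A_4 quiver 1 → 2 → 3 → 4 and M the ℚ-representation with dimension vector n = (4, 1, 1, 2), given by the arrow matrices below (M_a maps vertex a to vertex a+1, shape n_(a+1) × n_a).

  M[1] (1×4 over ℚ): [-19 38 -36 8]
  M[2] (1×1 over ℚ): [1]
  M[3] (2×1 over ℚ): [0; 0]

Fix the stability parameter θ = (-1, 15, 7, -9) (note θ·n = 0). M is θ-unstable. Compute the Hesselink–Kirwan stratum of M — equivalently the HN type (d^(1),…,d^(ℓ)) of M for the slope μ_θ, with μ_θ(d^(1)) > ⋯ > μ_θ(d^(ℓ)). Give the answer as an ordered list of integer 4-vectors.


Barcode: M ≅ I[1,1]^3, I[1,3], I[4,4]^2. HN layers by μ_θ (3 steps, strictly decreasing):
  μ^(1)=11; μ^(2)=-1; μ^(3)=-9

((0, 1, 1, 0); (4, 0, 0, 0); (0, 0, 0, 2))


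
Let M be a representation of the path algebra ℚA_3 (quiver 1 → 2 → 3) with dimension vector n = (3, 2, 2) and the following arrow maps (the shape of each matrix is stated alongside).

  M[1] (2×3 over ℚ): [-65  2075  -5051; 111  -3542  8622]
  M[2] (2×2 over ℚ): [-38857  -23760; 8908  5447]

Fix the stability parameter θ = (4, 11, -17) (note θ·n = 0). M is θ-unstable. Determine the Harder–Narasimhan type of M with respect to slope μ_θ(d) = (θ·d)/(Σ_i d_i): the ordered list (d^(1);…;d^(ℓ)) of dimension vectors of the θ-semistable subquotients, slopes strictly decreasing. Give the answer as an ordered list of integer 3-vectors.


Interval decomposition of M: I[1,1], I[1,3]^2.
HN type (ℓ=2): μ^(1)=4; μ^(2)=-2/3

((1, 0, 0); (2, 2, 2))


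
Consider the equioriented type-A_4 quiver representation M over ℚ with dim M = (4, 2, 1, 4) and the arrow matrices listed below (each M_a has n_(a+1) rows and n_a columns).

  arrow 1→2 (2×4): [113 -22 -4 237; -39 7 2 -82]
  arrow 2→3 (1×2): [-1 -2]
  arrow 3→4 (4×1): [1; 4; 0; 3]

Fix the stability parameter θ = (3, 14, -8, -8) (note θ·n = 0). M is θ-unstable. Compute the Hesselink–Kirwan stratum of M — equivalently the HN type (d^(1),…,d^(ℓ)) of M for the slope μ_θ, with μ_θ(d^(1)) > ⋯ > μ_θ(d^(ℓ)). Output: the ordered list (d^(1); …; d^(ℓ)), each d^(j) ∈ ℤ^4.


Interval decomposition of M: I[1,1]^2, I[1,2], I[1,4], I[4,4]^3.
HN type (ℓ=4): μ^(1)=14; μ^(2)=3; μ^(3)=1/4; μ^(4)=-8

((0, 1, 0, 0); (3, 0, 0, 0); (1, 1, 1, 1); (0, 0, 0, 3))


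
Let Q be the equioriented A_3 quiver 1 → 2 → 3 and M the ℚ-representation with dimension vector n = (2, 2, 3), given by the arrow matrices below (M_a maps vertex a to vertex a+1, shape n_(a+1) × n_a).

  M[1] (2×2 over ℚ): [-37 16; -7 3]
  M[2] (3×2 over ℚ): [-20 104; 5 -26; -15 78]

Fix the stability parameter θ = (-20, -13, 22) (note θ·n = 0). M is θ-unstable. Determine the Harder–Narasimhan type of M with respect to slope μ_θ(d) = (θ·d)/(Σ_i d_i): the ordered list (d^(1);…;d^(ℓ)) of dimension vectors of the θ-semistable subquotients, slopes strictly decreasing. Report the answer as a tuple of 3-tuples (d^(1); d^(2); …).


Interval decomposition of M: I[1,2], I[1,3], I[3,3]^2.
HN type (ℓ=3): μ^(1)=22; μ^(2)=-13; μ^(3)=-20

((0, 0, 3); (0, 2, 0); (2, 0, 0))


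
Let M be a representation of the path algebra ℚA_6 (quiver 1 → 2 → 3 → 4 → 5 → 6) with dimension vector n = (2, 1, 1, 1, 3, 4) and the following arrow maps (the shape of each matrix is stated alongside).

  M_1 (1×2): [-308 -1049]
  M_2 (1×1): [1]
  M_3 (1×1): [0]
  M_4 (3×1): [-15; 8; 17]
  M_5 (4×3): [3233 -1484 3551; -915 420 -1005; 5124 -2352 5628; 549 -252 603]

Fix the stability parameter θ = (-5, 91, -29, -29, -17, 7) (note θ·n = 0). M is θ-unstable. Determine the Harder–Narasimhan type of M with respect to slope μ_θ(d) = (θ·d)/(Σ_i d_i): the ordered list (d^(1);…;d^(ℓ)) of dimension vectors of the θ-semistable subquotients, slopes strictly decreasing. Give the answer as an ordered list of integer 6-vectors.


Via rank(M_{q-1}∘⋯∘M_p): M ≅ I[1,1], I[1,3], I[4,5], I[5,5], I[5,6], I[6,6]^3.
μ_θ-semistable layers: μ^(1)=31; μ^(2)=7; μ^(3)=-5; μ^(4)=-17; μ^(5)=-29

((0, 1, 1, 0, 0, 0); (0, 0, 0, 0, 0, 4); (2, 0, 0, 0, 0, 0); (0, 0, 0, 0, 3, 0); (0, 0, 0, 1, 0, 0))


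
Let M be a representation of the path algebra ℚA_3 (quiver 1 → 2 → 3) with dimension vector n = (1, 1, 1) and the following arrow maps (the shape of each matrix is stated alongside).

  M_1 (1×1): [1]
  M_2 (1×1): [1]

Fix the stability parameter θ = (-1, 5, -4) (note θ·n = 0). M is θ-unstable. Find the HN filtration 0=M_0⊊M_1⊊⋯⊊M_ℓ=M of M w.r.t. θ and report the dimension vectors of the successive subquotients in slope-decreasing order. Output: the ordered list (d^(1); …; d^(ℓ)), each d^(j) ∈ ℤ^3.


Interval decomposition of M: I[1,3].
HN type (ℓ=2): μ^(1)=1/2; μ^(2)=-1

((0, 1, 1); (1, 0, 0))


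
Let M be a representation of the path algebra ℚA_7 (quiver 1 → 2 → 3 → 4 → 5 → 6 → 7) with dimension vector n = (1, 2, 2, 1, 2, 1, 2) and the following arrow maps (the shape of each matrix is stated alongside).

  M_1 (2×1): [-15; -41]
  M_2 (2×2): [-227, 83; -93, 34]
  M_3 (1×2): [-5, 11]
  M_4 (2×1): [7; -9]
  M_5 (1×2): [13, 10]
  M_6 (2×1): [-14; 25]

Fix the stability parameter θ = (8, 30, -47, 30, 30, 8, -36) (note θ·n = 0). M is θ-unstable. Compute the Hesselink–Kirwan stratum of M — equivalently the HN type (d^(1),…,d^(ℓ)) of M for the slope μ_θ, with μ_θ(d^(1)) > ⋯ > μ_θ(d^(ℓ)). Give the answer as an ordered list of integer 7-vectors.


Via rank(M_{q-1}∘⋯∘M_p): M ≅ I[1,7], I[2,3], I[5,5], I[7,7].
μ_θ-semistable layers: μ^(1)=30; μ^(2)=8; μ^(3)=-3; μ^(4)=-17/2; μ^(5)=-36

((0, 0, 0, 0, 1, 0, 0); (0, 0, 0, 1, 1, 1, 1); (1, 1, 1, 0, 0, 0, 0); (0, 1, 1, 0, 0, 0, 0); (0, 0, 0, 0, 0, 0, 1))


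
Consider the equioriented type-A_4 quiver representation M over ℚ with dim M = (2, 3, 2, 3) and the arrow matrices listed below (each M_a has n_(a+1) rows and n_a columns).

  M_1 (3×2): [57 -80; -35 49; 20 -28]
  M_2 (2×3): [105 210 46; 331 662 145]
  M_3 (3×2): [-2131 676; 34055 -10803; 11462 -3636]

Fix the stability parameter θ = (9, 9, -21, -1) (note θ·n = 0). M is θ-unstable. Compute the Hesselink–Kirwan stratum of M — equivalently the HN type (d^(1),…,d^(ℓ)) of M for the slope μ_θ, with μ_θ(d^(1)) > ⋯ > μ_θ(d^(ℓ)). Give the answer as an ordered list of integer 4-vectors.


Barcode: M ≅ I[1,4]^2, I[2,2], I[4,4]. HN layers by μ_θ (2 steps, strictly decreasing):
  μ^(1)=9; μ^(2)=-1

((0, 1, 0, 0); (2, 2, 2, 3))


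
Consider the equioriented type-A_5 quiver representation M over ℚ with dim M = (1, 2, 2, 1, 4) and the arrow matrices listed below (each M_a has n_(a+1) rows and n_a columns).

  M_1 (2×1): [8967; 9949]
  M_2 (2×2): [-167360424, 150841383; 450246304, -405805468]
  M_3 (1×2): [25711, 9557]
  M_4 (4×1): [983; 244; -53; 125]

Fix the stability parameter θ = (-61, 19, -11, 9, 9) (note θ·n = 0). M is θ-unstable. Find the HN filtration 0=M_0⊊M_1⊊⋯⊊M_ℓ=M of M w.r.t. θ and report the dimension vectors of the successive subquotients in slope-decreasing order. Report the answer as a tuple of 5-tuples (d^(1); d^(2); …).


Interval decomposition of M: I[1,5], I[2,2], I[3,3], I[5,5]^3.
HN type (ℓ=5): μ^(1)=19; μ^(2)=9; μ^(3)=4; μ^(4)=-11; μ^(5)=-61

((0, 1, 0, 0, 0); (0, 0, 0, 1, 4); (0, 1, 1, 0, 0); (0, 0, 1, 0, 0); (1, 0, 0, 0, 0))


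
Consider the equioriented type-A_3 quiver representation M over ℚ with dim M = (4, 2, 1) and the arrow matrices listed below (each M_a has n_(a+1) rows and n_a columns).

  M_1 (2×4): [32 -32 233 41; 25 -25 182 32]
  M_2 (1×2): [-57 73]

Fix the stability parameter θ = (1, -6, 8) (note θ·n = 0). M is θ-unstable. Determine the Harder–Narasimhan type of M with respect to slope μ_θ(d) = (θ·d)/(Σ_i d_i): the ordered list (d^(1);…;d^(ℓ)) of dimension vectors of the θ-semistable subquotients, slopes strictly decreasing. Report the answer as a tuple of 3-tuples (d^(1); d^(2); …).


Interval decomposition of M: I[1,1]^2, I[1,2], I[1,3].
HN type (ℓ=3): μ^(1)=8; μ^(2)=1; μ^(3)=-5/2

((0, 0, 1); (2, 0, 0); (2, 2, 0))


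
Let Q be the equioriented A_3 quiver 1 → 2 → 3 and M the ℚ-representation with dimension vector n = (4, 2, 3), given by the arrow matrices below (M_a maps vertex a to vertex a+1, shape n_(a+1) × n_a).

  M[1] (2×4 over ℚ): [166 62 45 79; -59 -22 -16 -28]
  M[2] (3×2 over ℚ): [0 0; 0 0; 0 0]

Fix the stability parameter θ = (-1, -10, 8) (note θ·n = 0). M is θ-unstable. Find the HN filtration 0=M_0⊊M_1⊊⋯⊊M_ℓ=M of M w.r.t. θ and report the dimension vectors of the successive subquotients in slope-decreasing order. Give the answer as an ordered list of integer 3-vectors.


Via rank(M_{q-1}∘⋯∘M_p): M ≅ I[1,1]^2, I[1,2]^2, I[3,3]^3.
μ_θ-semistable layers: μ^(1)=8; μ^(2)=-1; μ^(3)=-11/2

((0, 0, 3); (2, 0, 0); (2, 2, 0))


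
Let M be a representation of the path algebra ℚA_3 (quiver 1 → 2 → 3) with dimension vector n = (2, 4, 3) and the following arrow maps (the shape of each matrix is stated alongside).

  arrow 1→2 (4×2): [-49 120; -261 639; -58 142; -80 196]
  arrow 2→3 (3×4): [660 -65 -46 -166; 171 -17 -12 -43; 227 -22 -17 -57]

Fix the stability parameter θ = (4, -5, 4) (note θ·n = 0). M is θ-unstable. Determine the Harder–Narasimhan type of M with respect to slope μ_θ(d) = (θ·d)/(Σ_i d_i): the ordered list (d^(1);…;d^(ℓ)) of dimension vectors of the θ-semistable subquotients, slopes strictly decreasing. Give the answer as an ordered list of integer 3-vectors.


Interval decomposition of M: I[1,3]^2, I[2,2], I[2,3].
HN type (ℓ=3): μ^(1)=4; μ^(2)=-1/2; μ^(3)=-5

((0, 0, 3); (2, 2, 0); (0, 2, 0))


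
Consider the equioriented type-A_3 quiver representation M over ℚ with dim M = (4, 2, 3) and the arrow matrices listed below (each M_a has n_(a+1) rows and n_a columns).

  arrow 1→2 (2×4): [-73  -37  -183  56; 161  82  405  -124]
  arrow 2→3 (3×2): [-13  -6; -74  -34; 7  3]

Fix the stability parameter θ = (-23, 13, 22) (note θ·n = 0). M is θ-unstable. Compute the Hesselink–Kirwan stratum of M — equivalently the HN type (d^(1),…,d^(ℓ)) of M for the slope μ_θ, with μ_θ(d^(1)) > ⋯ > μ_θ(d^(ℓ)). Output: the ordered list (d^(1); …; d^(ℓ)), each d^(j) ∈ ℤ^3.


Interval decomposition of M: I[1,1]^2, I[1,3]^2, I[3,3].
HN type (ℓ=3): μ^(1)=22; μ^(2)=13; μ^(3)=-23

((0, 0, 3); (0, 2, 0); (4, 0, 0))


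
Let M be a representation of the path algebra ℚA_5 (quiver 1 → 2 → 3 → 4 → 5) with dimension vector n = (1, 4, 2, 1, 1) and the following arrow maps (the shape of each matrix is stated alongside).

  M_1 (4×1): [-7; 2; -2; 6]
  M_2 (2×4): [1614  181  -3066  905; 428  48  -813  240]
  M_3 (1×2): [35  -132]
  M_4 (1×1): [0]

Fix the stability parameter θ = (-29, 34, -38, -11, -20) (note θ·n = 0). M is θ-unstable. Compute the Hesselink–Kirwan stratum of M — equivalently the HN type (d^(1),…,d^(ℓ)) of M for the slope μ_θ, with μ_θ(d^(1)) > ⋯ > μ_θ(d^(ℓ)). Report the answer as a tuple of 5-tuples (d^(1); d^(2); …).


Via rank(M_{q-1}∘⋯∘M_p): M ≅ I[1,4], I[2,2]^2, I[2,3], I[5,5].
μ_θ-semistable layers: μ^(1)=34; μ^(2)=-2; μ^(3)=-5; μ^(4)=-20; μ^(5)=-29

((0, 2, 0, 0, 0); (0, 1, 1, 0, 0); (0, 1, 1, 1, 0); (0, 0, 0, 0, 1); (1, 0, 0, 0, 0))


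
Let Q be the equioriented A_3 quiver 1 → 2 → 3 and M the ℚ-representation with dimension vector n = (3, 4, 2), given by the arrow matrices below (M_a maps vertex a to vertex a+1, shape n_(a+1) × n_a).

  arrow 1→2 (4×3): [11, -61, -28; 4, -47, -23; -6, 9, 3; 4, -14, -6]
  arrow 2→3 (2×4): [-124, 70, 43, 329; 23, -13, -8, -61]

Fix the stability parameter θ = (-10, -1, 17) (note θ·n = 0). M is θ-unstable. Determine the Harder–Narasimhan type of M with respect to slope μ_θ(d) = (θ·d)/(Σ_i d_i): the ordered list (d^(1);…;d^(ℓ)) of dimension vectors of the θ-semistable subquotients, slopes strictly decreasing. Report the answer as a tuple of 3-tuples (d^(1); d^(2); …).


Interval decomposition of M: I[1,2], I[1,3]^2, I[2,2].
HN type (ℓ=3): μ^(1)=17; μ^(2)=-1; μ^(3)=-10

((0, 0, 2); (0, 4, 0); (3, 0, 0))


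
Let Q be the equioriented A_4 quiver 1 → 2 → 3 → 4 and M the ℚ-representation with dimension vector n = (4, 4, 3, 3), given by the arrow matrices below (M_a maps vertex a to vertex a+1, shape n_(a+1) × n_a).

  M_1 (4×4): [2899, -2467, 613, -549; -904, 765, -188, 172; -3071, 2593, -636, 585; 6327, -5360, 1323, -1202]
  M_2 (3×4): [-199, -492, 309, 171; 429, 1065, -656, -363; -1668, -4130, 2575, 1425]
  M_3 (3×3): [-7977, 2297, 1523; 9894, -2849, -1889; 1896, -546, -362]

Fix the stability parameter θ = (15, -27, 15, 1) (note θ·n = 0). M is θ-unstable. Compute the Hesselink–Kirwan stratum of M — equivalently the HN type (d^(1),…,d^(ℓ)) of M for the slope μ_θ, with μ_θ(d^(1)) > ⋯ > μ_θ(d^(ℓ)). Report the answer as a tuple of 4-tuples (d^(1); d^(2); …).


Via rank(M_{q-1}∘⋯∘M_p): M ≅ I[1,2], I[1,3], I[1,4]^2, I[4,4].
μ_θ-semistable layers: μ^(1)=15; μ^(2)=8; μ^(3)=1; μ^(4)=-6

((0, 0, 1, 0); (0, 0, 2, 2); (0, 0, 0, 1); (4, 4, 0, 0))


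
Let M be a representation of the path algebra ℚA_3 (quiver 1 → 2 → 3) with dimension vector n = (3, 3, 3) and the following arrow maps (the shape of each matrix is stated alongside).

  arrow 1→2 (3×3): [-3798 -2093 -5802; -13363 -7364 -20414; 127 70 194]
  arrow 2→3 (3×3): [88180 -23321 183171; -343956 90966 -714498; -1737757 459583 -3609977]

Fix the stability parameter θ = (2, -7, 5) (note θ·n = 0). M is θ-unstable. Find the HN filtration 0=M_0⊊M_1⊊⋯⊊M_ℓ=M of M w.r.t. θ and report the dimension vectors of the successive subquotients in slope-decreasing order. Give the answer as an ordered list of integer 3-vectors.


Barcode: M ≅ I[1,1], I[1,3]^2, I[2,2], I[3,3]. HN layers by μ_θ (4 steps, strictly decreasing):
  μ^(1)=5; μ^(2)=2; μ^(3)=-5/2; μ^(4)=-7

((0, 0, 3); (1, 0, 0); (2, 2, 0); (0, 1, 0))


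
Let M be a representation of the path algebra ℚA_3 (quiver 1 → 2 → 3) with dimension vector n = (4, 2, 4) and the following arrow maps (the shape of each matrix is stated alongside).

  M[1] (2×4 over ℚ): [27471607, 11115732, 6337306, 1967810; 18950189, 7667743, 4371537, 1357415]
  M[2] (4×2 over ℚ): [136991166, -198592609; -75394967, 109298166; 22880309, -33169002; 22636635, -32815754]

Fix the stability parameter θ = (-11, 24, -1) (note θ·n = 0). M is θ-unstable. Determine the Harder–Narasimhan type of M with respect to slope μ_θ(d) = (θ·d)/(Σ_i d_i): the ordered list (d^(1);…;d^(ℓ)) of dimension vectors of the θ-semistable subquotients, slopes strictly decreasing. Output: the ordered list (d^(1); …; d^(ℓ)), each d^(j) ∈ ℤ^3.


Via rank(M_{q-1}∘⋯∘M_p): M ≅ I[1,1]^2, I[1,3]^2, I[3,3]^2.
μ_θ-semistable layers: μ^(1)=23/2; μ^(2)=-1; μ^(3)=-11

((0, 2, 2); (0, 0, 2); (4, 0, 0))


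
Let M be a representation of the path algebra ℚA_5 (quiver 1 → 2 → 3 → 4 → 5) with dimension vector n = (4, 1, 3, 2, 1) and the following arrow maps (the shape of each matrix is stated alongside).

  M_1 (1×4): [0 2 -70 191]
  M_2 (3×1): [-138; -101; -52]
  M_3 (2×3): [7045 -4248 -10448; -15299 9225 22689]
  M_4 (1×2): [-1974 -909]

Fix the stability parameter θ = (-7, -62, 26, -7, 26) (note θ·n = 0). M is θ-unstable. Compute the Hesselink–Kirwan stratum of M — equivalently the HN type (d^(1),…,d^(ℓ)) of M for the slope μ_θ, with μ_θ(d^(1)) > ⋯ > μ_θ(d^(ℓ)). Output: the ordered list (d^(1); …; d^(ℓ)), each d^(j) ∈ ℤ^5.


Interval decomposition of M: I[1,1]^3, I[1,5], I[3,3], I[3,4].
HN type (ℓ=4): μ^(1)=26; μ^(2)=19/2; μ^(3)=-7; μ^(4)=-69/2

((0, 0, 1, 0, 1); (0, 0, 2, 2, 0); (3, 0, 0, 0, 0); (1, 1, 0, 0, 0))


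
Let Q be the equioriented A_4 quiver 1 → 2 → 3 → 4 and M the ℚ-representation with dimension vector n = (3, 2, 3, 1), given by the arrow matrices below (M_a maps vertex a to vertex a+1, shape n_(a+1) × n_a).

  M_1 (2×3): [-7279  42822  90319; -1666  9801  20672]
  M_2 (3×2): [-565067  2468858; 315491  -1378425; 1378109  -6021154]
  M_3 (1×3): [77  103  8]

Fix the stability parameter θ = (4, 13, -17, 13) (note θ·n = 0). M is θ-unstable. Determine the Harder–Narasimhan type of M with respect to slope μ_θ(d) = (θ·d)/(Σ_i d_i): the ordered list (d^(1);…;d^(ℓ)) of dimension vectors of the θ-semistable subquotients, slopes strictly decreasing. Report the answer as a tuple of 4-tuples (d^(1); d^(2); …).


Via rank(M_{q-1}∘⋯∘M_p): M ≅ I[1,1], I[1,3], I[1,4], I[3,3].
μ_θ-semistable layers: μ^(1)=13; μ^(2)=4; μ^(3)=0; μ^(4)=-17

((0, 0, 0, 1); (1, 0, 0, 0); (2, 2, 2, 0); (0, 0, 1, 0))


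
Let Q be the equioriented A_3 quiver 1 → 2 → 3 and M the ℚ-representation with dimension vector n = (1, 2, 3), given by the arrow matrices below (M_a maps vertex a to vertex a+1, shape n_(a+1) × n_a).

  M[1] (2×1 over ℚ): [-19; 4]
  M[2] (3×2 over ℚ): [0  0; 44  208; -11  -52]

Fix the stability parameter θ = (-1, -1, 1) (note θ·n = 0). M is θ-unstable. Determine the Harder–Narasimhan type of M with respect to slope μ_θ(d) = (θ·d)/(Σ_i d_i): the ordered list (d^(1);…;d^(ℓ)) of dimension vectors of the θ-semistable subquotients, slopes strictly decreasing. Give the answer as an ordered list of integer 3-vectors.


Via rank(M_{q-1}∘⋯∘M_p): M ≅ I[1,3], I[2,2], I[3,3]^2.
μ_θ-semistable layers: μ^(1)=1; μ^(2)=-1

((0, 0, 3); (1, 2, 0))


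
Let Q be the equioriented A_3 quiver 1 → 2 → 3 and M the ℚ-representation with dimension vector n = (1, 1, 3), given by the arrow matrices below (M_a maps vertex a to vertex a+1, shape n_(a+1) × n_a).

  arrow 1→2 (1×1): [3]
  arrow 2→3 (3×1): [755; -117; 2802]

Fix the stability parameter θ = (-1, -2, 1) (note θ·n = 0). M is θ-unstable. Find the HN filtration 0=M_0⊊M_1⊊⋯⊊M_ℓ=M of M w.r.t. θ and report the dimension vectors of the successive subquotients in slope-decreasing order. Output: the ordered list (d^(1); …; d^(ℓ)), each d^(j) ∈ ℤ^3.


Interval decomposition of M: I[1,3], I[3,3]^2.
HN type (ℓ=2): μ^(1)=1; μ^(2)=-3/2

((0, 0, 3); (1, 1, 0))


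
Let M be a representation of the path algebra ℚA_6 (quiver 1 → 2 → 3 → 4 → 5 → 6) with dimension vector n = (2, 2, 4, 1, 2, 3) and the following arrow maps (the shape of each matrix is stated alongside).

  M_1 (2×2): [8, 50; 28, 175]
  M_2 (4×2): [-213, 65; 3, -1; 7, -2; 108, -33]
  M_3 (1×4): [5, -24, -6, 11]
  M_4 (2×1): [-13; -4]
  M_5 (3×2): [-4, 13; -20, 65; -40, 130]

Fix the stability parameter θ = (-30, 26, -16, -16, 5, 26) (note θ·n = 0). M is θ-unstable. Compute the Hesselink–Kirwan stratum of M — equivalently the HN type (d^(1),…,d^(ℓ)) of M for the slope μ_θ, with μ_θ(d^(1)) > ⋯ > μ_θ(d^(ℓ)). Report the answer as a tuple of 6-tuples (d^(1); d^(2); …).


Barcode: M ≅ I[1,1], I[1,5], I[2,3], I[3,3]^2, I[5,6], I[6,6]^2. HN layers by μ_θ (5 steps, strictly decreasing):
  μ^(1)=26; μ^(2)=5; μ^(3)=-2; μ^(4)=-16; μ^(5)=-30

((0, 0, 0, 0, 0, 3); (0, 1, 1, 0, 2, 0); (0, 1, 1, 1, 0, 0); (0, 0, 2, 0, 0, 0); (2, 0, 0, 0, 0, 0))


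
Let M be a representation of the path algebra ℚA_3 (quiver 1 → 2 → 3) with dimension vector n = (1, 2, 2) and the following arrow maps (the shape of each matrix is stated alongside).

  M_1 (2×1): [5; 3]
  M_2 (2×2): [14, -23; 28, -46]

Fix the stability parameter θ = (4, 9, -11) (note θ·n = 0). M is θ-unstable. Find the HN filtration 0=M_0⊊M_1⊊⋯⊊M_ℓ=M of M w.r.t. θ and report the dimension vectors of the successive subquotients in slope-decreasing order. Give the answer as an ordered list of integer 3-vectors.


Barcode: M ≅ I[1,3], I[2,2], I[3,3]. HN layers by μ_θ (3 steps, strictly decreasing):
  μ^(1)=9; μ^(2)=2/3; μ^(3)=-11

((0, 1, 0); (1, 1, 1); (0, 0, 1))


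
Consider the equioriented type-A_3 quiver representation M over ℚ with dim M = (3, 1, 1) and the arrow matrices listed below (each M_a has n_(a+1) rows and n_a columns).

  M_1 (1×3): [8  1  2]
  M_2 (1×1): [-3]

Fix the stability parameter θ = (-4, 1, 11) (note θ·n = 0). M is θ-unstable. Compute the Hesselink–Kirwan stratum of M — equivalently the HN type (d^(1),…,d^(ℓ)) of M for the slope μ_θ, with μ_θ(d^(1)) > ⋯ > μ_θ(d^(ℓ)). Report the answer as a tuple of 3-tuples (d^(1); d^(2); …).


Barcode: M ≅ I[1,1]^2, I[1,3]. HN layers by μ_θ (3 steps, strictly decreasing):
  μ^(1)=11; μ^(2)=1; μ^(3)=-4

((0, 0, 1); (0, 1, 0); (3, 0, 0))


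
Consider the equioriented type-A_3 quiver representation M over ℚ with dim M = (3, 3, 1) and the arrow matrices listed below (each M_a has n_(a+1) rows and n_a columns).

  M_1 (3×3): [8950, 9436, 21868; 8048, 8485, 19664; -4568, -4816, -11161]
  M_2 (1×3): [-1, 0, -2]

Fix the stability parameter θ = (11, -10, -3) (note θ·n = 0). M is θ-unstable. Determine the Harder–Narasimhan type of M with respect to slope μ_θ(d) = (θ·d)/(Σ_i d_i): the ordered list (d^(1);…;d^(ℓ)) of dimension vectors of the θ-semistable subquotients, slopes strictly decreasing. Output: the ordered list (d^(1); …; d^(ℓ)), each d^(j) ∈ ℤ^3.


Via rank(M_{q-1}∘⋯∘M_p): M ≅ I[1,2]^2, I[1,3].
μ_θ-semistable layers: μ^(1)=1/2; μ^(2)=-2/3

((2, 2, 0); (1, 1, 1))


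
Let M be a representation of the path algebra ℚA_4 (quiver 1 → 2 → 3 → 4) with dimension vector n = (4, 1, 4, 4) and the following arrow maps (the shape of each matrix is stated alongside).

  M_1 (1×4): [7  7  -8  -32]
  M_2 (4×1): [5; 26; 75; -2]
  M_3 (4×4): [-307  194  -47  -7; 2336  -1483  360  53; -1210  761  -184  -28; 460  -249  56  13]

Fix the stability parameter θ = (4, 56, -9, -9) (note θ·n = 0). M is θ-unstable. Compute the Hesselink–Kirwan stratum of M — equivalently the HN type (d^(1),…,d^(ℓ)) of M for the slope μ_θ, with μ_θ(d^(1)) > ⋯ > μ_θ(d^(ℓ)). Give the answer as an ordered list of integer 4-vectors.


Barcode: M ≅ I[1,1]^3, I[1,4], I[3,3], I[3,4]^2, I[4,4]. HN layers by μ_θ (3 steps, strictly decreasing):
  μ^(1)=38/3; μ^(2)=4; μ^(3)=-9

((0, 1, 1, 1); (4, 0, 0, 0); (0, 0, 3, 3))


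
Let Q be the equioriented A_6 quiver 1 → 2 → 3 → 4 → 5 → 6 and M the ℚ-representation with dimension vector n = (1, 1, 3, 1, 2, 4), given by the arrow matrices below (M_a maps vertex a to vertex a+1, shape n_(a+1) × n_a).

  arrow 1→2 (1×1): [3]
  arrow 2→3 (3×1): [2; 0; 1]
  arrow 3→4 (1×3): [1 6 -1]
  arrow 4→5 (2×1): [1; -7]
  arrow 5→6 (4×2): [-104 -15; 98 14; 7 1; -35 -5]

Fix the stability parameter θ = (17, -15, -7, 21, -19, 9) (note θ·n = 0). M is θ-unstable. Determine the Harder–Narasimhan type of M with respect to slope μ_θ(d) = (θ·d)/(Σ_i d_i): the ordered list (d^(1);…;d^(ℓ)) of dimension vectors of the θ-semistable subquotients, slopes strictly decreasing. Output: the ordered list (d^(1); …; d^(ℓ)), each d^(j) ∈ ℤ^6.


Barcode: M ≅ I[1,6], I[3,3]^2, I[5,6], I[6,6]^2. HN layers by μ_θ (5 steps, strictly decreasing):
  μ^(1)=9; μ^(2)=1; μ^(3)=-5/3; μ^(4)=-7; μ^(5)=-19

((0, 0, 0, 0, 0, 4); (0, 0, 0, 1, 1, 0); (1, 1, 1, 0, 0, 0); (0, 0, 2, 0, 0, 0); (0, 0, 0, 0, 1, 0))


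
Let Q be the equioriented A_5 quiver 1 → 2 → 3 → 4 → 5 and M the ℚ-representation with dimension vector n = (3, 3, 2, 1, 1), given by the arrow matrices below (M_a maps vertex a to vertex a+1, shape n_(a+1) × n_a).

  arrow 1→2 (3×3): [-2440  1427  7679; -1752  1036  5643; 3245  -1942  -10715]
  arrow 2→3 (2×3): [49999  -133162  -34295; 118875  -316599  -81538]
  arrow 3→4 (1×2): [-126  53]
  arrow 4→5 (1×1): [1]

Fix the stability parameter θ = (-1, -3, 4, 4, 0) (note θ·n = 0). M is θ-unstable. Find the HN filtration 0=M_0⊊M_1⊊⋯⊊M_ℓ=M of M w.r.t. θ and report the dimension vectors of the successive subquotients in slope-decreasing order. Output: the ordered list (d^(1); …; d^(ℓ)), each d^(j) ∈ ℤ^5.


Barcode: M ≅ I[1,2], I[1,3], I[1,5]. HN layers by μ_θ (3 steps, strictly decreasing):
  μ^(1)=4; μ^(2)=8/3; μ^(3)=-2

((0, 0, 1, 0, 0); (0, 0, 1, 1, 1); (3, 3, 0, 0, 0))


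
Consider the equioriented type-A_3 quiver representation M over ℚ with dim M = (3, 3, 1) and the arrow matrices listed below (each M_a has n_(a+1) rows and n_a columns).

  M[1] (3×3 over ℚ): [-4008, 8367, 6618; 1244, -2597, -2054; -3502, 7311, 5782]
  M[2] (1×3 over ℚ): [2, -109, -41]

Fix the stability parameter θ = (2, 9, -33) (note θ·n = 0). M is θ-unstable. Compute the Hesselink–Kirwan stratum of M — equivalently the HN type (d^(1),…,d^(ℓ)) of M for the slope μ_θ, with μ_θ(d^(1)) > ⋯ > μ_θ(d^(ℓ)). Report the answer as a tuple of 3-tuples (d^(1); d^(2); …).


Barcode: M ≅ I[1,1], I[1,2], I[1,3], I[2,2]. HN layers by μ_θ (3 steps, strictly decreasing):
  μ^(1)=9; μ^(2)=2; μ^(3)=-22/3

((0, 2, 0); (2, 0, 0); (1, 1, 1))
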